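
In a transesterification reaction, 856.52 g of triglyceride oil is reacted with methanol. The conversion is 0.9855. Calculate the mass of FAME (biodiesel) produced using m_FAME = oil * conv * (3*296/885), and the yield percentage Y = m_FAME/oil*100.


m_FAME = oil * conv * (3 * 296 / 885) = oil * conv * (888/885)
= 856.52 * 0.9855 * 888 / 885
= 846.9618 g
Y = m_FAME / oil * 100 = conv * (888/885) * 100
= 0.9855 * 888 / 885 * 100
= 98.88%

846.9618 g FAME; Y = 98.88%


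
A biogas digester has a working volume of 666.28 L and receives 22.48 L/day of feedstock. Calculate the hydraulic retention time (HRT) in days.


HRT = V / Q
= 666.28 / 22.48
= 29.6388 days

29.6388 days


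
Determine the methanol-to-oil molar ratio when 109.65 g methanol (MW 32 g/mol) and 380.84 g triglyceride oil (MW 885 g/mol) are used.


Molar ratio = n_MeOH / n_oil = (MeOH/32) / (oil/885) = (MeOH * 885) / (32 * oil)
= (109.65 * 885) / (32 * 380.84)
= 7.9627

7.9627


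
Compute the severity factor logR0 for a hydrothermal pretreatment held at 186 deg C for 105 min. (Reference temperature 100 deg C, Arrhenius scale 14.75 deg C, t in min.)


logR0 = log10(t * exp((T - 100) / 14.75))
= log10(105 * exp((186 - 100) / 14.75))
= 4.5533

4.5533


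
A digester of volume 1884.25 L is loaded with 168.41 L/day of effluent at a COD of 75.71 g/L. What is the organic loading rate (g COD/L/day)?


OLR = Q * S / V
= 168.41 * 75.71 / 1884.25
= 6.7668 g/L/day

6.7668 g/L/day


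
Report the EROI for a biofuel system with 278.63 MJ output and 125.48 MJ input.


EROI = E_out / E_in
= 278.63 / 125.48
= 2.2205

2.2205


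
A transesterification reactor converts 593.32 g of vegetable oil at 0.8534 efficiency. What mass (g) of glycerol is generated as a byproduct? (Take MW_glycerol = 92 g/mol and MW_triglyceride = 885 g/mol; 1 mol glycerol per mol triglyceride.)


glycerol = oil * conv * (92/885)
= 593.32 * 0.8534 * 92 / 885
= 52.6364 g

52.6364 g


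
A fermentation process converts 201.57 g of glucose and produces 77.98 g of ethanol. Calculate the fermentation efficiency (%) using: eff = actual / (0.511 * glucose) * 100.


Fermentation efficiency = (actual / (0.511 * glucose)) * 100
= (77.98 / (0.511 * 201.57)) * 100
= 75.7071%

75.7071%


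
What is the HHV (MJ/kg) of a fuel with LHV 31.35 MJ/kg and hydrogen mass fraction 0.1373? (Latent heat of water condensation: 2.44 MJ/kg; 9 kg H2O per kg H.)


HHV = LHV + H_frac * 9 * 2.44
= 31.35 + 0.1373 * 9 * 2.44
= 34.3651 MJ/kg

34.3651 MJ/kg


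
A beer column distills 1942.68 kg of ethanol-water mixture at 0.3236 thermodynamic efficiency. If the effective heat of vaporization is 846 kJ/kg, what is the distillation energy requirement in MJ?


E = m * 846 / (eta * 1000)
= 1942.68 * 846 / (0.3236 * 1000)
= 5078.8235 MJ

5078.8235 MJ


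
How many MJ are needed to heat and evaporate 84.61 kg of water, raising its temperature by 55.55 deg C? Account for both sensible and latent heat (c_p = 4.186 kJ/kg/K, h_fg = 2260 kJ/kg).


E = m_water * (4.186 * dT + 2260) / 1000
= 84.61 * (4.186 * 55.55 + 2260) / 1000
= 210.8932 MJ

210.8932 MJ


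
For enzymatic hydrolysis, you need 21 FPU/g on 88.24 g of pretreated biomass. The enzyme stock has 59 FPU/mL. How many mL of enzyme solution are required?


V = dosage * m_sub / activity
V = 21 * 88.24 / 59
V = 31.4075 mL

31.4075 mL


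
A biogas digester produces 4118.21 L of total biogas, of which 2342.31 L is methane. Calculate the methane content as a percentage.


CH4% = V_CH4 / V_total * 100
= 2342.31 / 4118.21 * 100
= 56.8769%

56.8769%


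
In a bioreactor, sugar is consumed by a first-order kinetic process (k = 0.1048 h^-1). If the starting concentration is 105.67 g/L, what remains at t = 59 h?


S = S0 * exp(-k * t)
S = 105.67 * exp(-0.1048 * 59)
S = 0.2181 g/L

0.2181 g/L


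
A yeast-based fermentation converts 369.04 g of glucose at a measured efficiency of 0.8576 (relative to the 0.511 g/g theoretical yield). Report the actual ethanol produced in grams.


Actual ethanol: m = 0.511 * 369.04 * 0.8576
m = 161.7257 g

161.7257 g


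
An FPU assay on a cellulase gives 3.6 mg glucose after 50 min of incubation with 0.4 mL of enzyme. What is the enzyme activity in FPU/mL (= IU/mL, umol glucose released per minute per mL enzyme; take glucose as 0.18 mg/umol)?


Activity = glucose_mg / (0.18 mg/umol * V_mL * t_min)
= 3.6 / (0.18 * 0.4 * 50)
= 1.0000 FPU/mL

1.0000 FPU/mL


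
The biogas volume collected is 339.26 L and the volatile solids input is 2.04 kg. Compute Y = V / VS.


Y = V / VS
= 339.26 / 2.04
= 166.3039 L/kg VS

166.3039 L/kg VS


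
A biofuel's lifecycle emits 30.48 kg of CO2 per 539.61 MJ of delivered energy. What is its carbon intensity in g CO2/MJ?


CI = CO2 * 1000 / E
= 30.48 * 1000 / 539.61
= 56.4852 g CO2/MJ

56.4852 g CO2/MJ


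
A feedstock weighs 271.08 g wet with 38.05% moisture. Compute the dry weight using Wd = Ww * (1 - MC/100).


Wd = Ww * (1 - MC/100)
= 271.08 * (1 - 38.05/100)
= 167.9341 g

167.9341 g


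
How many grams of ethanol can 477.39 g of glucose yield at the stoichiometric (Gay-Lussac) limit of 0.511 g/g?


Theoretical ethanol yield: m_EtOH = 0.511 * m_glucose
m_EtOH = 0.511 * 477.39 = 243.9463 g

243.9463 g


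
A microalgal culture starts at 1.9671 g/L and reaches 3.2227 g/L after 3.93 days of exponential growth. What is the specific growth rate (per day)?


mu = ln(X2/X1) / dt
= ln(3.2227/1.9671) / 3.93
= 0.1256 per day

0.1256 per day


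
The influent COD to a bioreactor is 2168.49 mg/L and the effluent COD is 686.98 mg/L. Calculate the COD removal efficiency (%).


eta = (COD_in - COD_out) / COD_in * 100
= (2168.49 - 686.98) / 2168.49 * 100
= 68.3199%

68.3199%


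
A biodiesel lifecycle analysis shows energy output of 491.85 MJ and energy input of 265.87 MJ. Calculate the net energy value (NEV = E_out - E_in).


NEV = E_out - E_in
= 491.85 - 265.87
= 225.9800 MJ

225.9800 MJ


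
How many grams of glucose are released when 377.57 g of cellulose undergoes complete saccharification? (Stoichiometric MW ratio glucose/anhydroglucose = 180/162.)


glucose = cellulose * 180/162
= 377.57 * 180/162
= 419.5222 g

419.5222 g


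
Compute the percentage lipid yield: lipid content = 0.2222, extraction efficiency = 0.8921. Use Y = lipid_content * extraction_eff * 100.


Y = lipid_content * extraction_eff * 100
= 0.2222 * 0.8921 * 100
= 19.8225%

19.8225%


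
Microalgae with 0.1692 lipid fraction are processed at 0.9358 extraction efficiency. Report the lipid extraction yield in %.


Y = lipid_content * extraction_eff * 100
= 0.1692 * 0.9358 * 100
= 15.8337%

15.8337%


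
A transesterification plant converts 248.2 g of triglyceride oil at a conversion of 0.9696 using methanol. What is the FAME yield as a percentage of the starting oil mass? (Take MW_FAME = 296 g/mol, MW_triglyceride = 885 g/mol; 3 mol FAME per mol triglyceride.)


m_FAME = oil * conv * (3 * 296 / 885) = oil * conv * (888/885)
= 248.2 * 0.9696 * 888 / 885
= 241.4705 g
Y = m_FAME / oil * 100 = conv * (888/885) * 100
= 0.9696 * 888 / 885 * 100
= 97.29%

97.29%


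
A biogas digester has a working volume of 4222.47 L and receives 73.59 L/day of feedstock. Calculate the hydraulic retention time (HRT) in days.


HRT = V / Q
= 4222.47 / 73.59
= 57.3783 days

57.3783 days


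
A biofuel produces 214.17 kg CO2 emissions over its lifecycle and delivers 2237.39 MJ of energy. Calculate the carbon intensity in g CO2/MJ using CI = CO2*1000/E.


CI = CO2 * 1000 / E
= 214.17 * 1000 / 2237.39
= 95.7231 g CO2/MJ

95.7231 g CO2/MJ


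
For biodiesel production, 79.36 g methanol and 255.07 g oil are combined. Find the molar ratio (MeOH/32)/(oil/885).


Molar ratio = n_MeOH / n_oil = (MeOH/32) / (oil/885) = (MeOH * 885) / (32 * oil)
= (79.36 * 885) / (32 * 255.07)
= 8.6047

8.6047


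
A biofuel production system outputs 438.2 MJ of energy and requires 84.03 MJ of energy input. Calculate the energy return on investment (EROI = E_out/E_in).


EROI = E_out / E_in
= 438.2 / 84.03
= 5.2148

5.2148


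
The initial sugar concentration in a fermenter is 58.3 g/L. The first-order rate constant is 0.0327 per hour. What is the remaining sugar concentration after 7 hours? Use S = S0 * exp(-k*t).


S = S0 * exp(-k * t)
S = 58.3 * exp(-0.0327 * 7)
S = 46.3723 g/L

46.3723 g/L


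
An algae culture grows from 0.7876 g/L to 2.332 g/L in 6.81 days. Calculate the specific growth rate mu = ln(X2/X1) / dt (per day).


mu = ln(X2/X1) / dt
= ln(2.332/0.7876) / 6.81
= 0.1594 per day

0.1594 per day


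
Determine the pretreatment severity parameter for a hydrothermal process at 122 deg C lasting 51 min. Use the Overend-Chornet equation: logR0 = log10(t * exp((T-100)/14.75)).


logR0 = log10(t * exp((T - 100) / 14.75))
= log10(51 * exp((122 - 100) / 14.75))
= 2.3553

2.3553


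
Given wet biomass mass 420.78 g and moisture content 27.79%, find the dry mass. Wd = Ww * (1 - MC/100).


Wd = Ww * (1 - MC/100)
= 420.78 * (1 - 27.79/100)
= 303.8452 g

303.8452 g


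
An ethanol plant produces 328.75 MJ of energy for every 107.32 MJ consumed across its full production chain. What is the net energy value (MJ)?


NEV = E_out - E_in
= 328.75 - 107.32
= 221.4300 MJ

221.4300 MJ


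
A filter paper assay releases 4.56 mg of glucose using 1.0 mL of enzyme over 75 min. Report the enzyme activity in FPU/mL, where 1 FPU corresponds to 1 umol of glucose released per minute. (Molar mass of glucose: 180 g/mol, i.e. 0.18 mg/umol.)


Activity = glucose_mg / (0.18 mg/umol * V_mL * t_min)
= 4.56 / (0.18 * 1.0 * 75)
= 0.3378 FPU/mL

0.3378 FPU/mL


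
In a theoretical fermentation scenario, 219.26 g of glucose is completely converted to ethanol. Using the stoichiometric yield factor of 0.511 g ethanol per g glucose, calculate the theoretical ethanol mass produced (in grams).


Theoretical ethanol yield: m_EtOH = 0.511 * m_glucose
m_EtOH = 0.511 * 219.26 = 112.0419 g

112.0419 g


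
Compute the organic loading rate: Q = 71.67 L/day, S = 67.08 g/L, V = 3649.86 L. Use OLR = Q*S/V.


OLR = Q * S / V
= 71.67 * 67.08 / 3649.86
= 1.3172 g/L/day

1.3172 g/L/day


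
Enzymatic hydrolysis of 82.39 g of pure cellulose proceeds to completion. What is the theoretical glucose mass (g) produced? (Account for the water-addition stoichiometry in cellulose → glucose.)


glucose = cellulose * 180/162
= 82.39 * 180/162
= 91.5444 g

91.5444 g


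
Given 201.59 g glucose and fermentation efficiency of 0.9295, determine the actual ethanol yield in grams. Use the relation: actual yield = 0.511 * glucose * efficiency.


Actual ethanol: m = 0.511 * 201.59 * 0.9295
m = 95.7501 g

95.7501 g


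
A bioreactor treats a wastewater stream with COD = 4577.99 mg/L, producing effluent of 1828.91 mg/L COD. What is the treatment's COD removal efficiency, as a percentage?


eta = (COD_in - COD_out) / COD_in * 100
= (4577.99 - 1828.91) / 4577.99 * 100
= 60.0499%

60.0499%


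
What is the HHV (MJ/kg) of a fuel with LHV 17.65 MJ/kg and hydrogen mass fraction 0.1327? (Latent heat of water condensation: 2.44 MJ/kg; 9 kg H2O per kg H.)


HHV = LHV + H_frac * 9 * 2.44
= 17.65 + 0.1327 * 9 * 2.44
= 20.5641 MJ/kg

20.5641 MJ/kg


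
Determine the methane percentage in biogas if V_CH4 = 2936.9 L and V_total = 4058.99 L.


CH4% = V_CH4 / V_total * 100
= 2936.9 / 4058.99 * 100
= 72.3554%

72.3554%


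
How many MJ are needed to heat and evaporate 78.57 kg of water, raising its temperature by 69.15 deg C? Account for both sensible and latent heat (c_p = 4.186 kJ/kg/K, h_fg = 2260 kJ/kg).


E = m_water * (4.186 * dT + 2260) / 1000
= 78.57 * (4.186 * 69.15 + 2260) / 1000
= 200.3112 MJ

200.3112 MJ


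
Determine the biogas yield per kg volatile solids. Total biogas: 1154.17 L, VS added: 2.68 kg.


Y = V / VS
= 1154.17 / 2.68
= 430.6604 L/kg VS

430.6604 L/kg VS


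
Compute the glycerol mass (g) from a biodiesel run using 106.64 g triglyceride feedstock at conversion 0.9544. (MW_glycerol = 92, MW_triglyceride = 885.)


glycerol = oil * conv * (92/885)
= 106.64 * 0.9544 * 92 / 885
= 10.5802 g

10.5802 g


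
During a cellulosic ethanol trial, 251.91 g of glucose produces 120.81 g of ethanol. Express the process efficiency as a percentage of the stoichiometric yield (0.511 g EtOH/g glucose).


Fermentation efficiency = (actual / (0.511 * glucose)) * 100
= (120.81 / (0.511 * 251.91)) * 100
= 93.8505%

93.8505%


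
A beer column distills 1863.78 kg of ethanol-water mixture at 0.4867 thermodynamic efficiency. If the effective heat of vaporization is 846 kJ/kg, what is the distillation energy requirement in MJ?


E = m * 846 / (eta * 1000)
= 1863.78 * 846 / (0.4867 * 1000)
= 3239.6916 MJ

3239.6916 MJ


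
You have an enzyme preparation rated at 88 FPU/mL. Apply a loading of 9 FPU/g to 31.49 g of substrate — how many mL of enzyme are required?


V = dosage * m_sub / activity
V = 9 * 31.49 / 88
V = 3.2206 mL

3.2206 mL


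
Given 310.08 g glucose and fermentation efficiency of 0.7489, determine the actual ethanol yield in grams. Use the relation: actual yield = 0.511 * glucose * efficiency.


Actual ethanol: m = 0.511 * 310.08 * 0.7489
m = 118.6639 g

118.6639 g


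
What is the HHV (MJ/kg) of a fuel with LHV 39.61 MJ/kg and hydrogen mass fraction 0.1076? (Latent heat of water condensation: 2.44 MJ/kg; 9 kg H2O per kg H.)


HHV = LHV + H_frac * 9 * 2.44
= 39.61 + 0.1076 * 9 * 2.44
= 41.9729 MJ/kg

41.9729 MJ/kg


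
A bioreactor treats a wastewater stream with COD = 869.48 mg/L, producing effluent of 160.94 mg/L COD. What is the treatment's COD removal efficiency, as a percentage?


eta = (COD_in - COD_out) / COD_in * 100
= (869.48 - 160.94) / 869.48 * 100
= 81.4901%

81.4901%


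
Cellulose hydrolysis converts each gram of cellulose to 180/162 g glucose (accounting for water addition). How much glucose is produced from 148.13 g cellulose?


glucose = cellulose * 180/162
= 148.13 * 180/162
= 164.5889 g

164.5889 g


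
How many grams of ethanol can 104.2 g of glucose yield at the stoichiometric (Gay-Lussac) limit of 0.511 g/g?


Theoretical ethanol yield: m_EtOH = 0.511 * m_glucose
m_EtOH = 0.511 * 104.2 = 53.2462 g

53.2462 g


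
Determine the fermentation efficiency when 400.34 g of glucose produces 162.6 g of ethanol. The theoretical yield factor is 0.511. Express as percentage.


Fermentation efficiency = (actual / (0.511 * glucose)) * 100
= (162.6 / (0.511 * 400.34)) * 100
= 79.4823%

79.4823%


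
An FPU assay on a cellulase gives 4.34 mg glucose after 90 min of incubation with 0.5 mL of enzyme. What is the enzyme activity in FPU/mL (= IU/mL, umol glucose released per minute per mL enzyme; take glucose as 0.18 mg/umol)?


Activity = glucose_mg / (0.18 mg/umol * V_mL * t_min)
= 4.34 / (0.18 * 0.5 * 90)
= 0.5358 FPU/mL

0.5358 FPU/mL


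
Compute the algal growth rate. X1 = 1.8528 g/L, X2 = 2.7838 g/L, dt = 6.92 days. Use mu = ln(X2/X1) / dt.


mu = ln(X2/X1) / dt
= ln(2.7838/1.8528) / 6.92
= 0.0588 per day

0.0588 per day


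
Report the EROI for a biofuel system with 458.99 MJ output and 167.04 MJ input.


EROI = E_out / E_in
= 458.99 / 167.04
= 2.7478

2.7478


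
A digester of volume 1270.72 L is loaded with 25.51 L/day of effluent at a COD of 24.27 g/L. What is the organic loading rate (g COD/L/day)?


OLR = Q * S / V
= 25.51 * 24.27 / 1270.72
= 0.4872 g/L/day

0.4872 g/L/day


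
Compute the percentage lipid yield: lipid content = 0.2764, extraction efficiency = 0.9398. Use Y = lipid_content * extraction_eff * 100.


Y = lipid_content * extraction_eff * 100
= 0.2764 * 0.9398 * 100
= 25.9761%

25.9761%


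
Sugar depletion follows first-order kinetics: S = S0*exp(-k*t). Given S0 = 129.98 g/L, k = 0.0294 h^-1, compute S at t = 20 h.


S = S0 * exp(-k * t)
S = 129.98 * exp(-0.0294 * 20)
S = 72.1957 g/L

72.1957 g/L


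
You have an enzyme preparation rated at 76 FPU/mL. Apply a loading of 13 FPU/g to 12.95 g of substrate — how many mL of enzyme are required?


V = dosage * m_sub / activity
V = 13 * 12.95 / 76
V = 2.2151 mL

2.2151 mL


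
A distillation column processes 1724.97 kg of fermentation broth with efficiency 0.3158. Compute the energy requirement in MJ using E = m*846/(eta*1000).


E = m * 846 / (eta * 1000)
= 1724.97 * 846 / (0.3158 * 1000)
= 4621.0406 MJ

4621.0406 MJ


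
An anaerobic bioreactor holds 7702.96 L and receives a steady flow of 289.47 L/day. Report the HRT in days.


HRT = V / Q
= 7702.96 / 289.47
= 26.6106 days

26.6106 days


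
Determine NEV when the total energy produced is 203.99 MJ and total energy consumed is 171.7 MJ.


NEV = E_out - E_in
= 203.99 - 171.7
= 32.2900 MJ

32.2900 MJ


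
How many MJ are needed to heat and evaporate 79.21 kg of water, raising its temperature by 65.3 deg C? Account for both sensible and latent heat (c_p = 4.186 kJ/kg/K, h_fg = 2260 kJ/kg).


E = m_water * (4.186 * dT + 2260) / 1000
= 79.21 * (4.186 * 65.3 + 2260) / 1000
= 200.6663 MJ

200.6663 MJ


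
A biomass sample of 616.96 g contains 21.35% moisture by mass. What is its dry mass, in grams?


Wd = Ww * (1 - MC/100)
= 616.96 * (1 - 21.35/100)
= 485.2390 g

485.2390 g


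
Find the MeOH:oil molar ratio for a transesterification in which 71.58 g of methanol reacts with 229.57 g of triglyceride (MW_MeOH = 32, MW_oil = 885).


Molar ratio = n_MeOH / n_oil = (MeOH/32) / (oil/885) = (MeOH * 885) / (32 * oil)
= (71.58 * 885) / (32 * 229.57)
= 8.6232

8.6232


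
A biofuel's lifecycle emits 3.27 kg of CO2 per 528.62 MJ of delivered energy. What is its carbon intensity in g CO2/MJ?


CI = CO2 * 1000 / E
= 3.27 * 1000 / 528.62
= 6.1859 g CO2/MJ

6.1859 g CO2/MJ


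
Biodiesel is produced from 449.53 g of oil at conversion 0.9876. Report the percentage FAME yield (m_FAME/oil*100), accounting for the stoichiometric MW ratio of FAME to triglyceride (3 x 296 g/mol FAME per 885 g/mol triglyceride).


m_FAME = oil * conv * (3 * 296 / 885) = oil * conv * (888/885)
= 449.53 * 0.9876 * 888 / 885
= 445.4608 g
Y = m_FAME / oil * 100 = conv * (888/885) * 100
= 0.9876 * 888 / 885 * 100
= 99.09%

99.09%


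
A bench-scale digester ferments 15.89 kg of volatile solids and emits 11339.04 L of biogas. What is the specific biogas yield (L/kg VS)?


Y = V / VS
= 11339.04 / 15.89
= 713.5960 L/kg VS

713.5960 L/kg VS


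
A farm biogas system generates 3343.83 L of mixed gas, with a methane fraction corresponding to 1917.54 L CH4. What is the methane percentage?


CH4% = V_CH4 / V_total * 100
= 1917.54 / 3343.83 * 100
= 57.3456%

57.3456%


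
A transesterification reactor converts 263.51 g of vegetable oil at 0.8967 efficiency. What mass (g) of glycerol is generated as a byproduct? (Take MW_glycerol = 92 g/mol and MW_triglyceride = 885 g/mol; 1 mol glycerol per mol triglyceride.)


glycerol = oil * conv * (92/885)
= 263.51 * 0.8967 * 92 / 885
= 24.5634 g

24.5634 g


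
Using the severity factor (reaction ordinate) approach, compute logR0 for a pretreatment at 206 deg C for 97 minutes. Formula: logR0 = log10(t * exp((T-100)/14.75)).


logR0 = log10(t * exp((T - 100) / 14.75))
= log10(97 * exp((206 - 100) / 14.75))
= 5.1078

5.1078


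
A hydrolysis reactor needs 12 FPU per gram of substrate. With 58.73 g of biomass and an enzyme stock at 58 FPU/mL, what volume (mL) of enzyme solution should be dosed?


V = dosage * m_sub / activity
V = 12 * 58.73 / 58
V = 12.1510 mL

12.1510 mL


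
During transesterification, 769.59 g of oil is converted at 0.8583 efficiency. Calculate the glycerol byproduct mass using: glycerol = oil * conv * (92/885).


glycerol = oil * conv * (92/885)
= 769.59 * 0.8583 * 92 / 885
= 68.6662 g

68.6662 g


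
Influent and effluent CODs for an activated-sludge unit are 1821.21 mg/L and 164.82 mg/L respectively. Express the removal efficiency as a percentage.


eta = (COD_in - COD_out) / COD_in * 100
= (1821.21 - 164.82) / 1821.21 * 100
= 90.9500%

90.9500%


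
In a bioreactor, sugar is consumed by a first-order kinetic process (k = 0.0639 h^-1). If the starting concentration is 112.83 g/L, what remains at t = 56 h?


S = S0 * exp(-k * t)
S = 112.83 * exp(-0.0639 * 56)
S = 3.1503 g/L

3.1503 g/L


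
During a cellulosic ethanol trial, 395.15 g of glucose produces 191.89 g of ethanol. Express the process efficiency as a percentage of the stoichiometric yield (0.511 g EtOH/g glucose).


Fermentation efficiency = (actual / (0.511 * glucose)) * 100
= (191.89 / (0.511 * 395.15)) * 100
= 95.0319%

95.0319%


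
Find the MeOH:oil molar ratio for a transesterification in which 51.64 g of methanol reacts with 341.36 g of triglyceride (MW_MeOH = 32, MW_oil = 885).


Molar ratio = n_MeOH / n_oil = (MeOH/32) / (oil/885) = (MeOH * 885) / (32 * oil)
= (51.64 * 885) / (32 * 341.36)
= 4.1838

4.1838


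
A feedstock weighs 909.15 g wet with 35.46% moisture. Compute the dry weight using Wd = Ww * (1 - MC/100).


Wd = Ww * (1 - MC/100)
= 909.15 * (1 - 35.46/100)
= 586.7654 g

586.7654 g


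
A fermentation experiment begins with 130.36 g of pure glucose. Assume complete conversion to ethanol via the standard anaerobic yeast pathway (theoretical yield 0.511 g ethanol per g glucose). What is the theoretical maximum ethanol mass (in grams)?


Theoretical ethanol yield: m_EtOH = 0.511 * m_glucose
m_EtOH = 0.511 * 130.36 = 66.6140 g

66.6140 g


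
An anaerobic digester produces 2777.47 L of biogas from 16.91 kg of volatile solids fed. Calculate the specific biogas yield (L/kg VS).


Y = V / VS
= 2777.47 / 16.91
= 164.2501 L/kg VS

164.2501 L/kg VS


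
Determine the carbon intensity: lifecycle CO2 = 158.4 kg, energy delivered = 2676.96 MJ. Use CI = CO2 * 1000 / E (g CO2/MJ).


CI = CO2 * 1000 / E
= 158.4 * 1000 / 2676.96
= 59.1716 g CO2/MJ

59.1716 g CO2/MJ


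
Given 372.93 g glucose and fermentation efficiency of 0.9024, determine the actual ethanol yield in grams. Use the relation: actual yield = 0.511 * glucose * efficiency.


Actual ethanol: m = 0.511 * 372.93 * 0.9024
m = 171.9679 g

171.9679 g


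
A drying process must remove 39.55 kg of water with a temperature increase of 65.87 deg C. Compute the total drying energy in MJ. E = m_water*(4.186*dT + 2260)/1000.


E = m_water * (4.186 * dT + 2260) / 1000
= 39.55 * (4.186 * 65.87 + 2260) / 1000
= 100.2882 MJ

100.2882 MJ


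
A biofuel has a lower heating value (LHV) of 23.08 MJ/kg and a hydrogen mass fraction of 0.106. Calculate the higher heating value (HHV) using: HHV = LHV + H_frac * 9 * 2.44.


HHV = LHV + H_frac * 9 * 2.44
= 23.08 + 0.106 * 9 * 2.44
= 25.4078 MJ/kg

25.4078 MJ/kg


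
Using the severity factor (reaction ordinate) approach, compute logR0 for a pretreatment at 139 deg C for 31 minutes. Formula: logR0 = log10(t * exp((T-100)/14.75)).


logR0 = log10(t * exp((T - 100) / 14.75))
= log10(31 * exp((139 - 100) / 14.75))
= 2.6397

2.6397


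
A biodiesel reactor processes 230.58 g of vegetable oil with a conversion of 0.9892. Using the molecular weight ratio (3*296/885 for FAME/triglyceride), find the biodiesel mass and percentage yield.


m_FAME = oil * conv * (3 * 296 / 885) = oil * conv * (888/885)
= 230.58 * 0.9892 * 888 / 885
= 228.8629 g
Y = m_FAME / oil * 100 = conv * (888/885) * 100
= 0.9892 * 888 / 885 * 100
= 99.26%

228.8629 g FAME; Y = 99.26%


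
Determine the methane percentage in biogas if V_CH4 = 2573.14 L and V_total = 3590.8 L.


CH4% = V_CH4 / V_total * 100
= 2573.14 / 3590.8 * 100
= 71.6592%

71.6592%


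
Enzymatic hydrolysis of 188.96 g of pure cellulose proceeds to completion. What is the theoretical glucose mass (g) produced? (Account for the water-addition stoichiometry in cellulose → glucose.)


glucose = cellulose * 180/162
= 188.96 * 180/162
= 209.9556 g

209.9556 g


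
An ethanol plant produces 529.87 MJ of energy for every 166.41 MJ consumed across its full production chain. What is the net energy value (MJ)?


NEV = E_out - E_in
= 529.87 - 166.41
= 363.4600 MJ

363.4600 MJ


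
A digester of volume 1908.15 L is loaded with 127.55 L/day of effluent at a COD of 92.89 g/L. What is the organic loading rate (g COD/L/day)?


OLR = Q * S / V
= 127.55 * 92.89 / 1908.15
= 6.2092 g/L/day

6.2092 g/L/day


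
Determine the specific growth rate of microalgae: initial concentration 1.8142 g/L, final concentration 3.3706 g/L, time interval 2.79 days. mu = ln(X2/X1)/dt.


mu = ln(X2/X1) / dt
= ln(3.3706/1.8142) / 2.79
= 0.2220 per day

0.2220 per day


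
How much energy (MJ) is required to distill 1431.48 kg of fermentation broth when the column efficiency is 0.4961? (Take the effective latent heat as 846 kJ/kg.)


E = m * 846 / (eta * 1000)
= 1431.48 * 846 / (0.4961 * 1000)
= 2441.1048 MJ

2441.1048 MJ


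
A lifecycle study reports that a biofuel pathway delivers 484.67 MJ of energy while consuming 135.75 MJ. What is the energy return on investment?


EROI = E_out / E_in
= 484.67 / 135.75
= 3.5703

3.5703


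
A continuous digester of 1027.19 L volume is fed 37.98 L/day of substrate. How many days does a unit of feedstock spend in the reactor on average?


HRT = V / Q
= 1027.19 / 37.98
= 27.0456 days

27.0456 days


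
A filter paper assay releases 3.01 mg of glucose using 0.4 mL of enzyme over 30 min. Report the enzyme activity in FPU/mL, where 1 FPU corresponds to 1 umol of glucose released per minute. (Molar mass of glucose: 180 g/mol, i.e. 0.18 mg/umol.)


Activity = glucose_mg / (0.18 mg/umol * V_mL * t_min)
= 3.01 / (0.18 * 0.4 * 30)
= 1.3935 FPU/mL

1.3935 FPU/mL


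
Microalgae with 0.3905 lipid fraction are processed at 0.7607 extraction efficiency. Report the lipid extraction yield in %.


Y = lipid_content * extraction_eff * 100
= 0.3905 * 0.7607 * 100
= 29.7053%

29.7053%


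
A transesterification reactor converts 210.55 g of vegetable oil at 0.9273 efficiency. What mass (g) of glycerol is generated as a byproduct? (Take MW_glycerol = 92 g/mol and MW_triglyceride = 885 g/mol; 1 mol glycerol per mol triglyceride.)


glycerol = oil * conv * (92/885)
= 210.55 * 0.9273 * 92 / 885
= 20.2964 g

20.2964 g


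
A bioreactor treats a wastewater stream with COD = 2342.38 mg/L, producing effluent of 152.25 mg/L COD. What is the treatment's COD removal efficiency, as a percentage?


eta = (COD_in - COD_out) / COD_in * 100
= (2342.38 - 152.25) / 2342.38 * 100
= 93.5002%

93.5002%


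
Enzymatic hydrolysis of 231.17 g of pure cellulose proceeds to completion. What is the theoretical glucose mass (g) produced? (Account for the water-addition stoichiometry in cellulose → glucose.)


glucose = cellulose * 180/162
= 231.17 * 180/162
= 256.8556 g

256.8556 g


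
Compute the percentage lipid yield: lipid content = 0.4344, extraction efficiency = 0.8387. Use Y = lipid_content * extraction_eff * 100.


Y = lipid_content * extraction_eff * 100
= 0.4344 * 0.8387 * 100
= 36.4331%

36.4331%


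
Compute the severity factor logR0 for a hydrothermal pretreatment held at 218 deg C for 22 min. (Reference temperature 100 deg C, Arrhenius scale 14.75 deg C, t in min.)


logR0 = log10(t * exp((T - 100) / 14.75))
= log10(22 * exp((218 - 100) / 14.75))
= 4.8168

4.8168


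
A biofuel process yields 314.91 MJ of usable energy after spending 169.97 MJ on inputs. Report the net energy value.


NEV = E_out - E_in
= 314.91 - 169.97
= 144.9400 MJ

144.9400 MJ


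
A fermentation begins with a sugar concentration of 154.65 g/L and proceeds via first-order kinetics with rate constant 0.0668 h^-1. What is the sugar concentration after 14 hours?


S = S0 * exp(-k * t)
S = 154.65 * exp(-0.0668 * 14)
S = 60.7013 g/L

60.7013 g/L


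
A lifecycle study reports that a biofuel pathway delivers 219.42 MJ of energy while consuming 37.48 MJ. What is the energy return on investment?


EROI = E_out / E_in
= 219.42 / 37.48
= 5.8543

5.8543


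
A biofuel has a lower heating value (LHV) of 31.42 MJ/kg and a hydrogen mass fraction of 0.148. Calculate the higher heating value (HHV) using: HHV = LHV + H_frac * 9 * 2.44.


HHV = LHV + H_frac * 9 * 2.44
= 31.42 + 0.148 * 9 * 2.44
= 34.6701 MJ/kg

34.6701 MJ/kg


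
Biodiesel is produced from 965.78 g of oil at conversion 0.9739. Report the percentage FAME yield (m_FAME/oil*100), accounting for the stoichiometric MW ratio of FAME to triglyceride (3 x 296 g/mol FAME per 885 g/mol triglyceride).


m_FAME = oil * conv * (3 * 296 / 885) = oil * conv * (888/885)
= 965.78 * 0.9739 * 888 / 885
= 943.7615 g
Y = m_FAME / oil * 100 = conv * (888/885) * 100
= 0.9739 * 888 / 885 * 100
= 97.72%

97.72%


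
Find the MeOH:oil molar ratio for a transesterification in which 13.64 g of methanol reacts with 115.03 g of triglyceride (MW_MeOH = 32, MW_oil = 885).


Molar ratio = n_MeOH / n_oil = (MeOH/32) / (oil/885) = (MeOH * 885) / (32 * oil)
= (13.64 * 885) / (32 * 115.03)
= 3.2794

3.2794


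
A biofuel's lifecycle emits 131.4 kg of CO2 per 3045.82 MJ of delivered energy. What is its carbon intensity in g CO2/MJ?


CI = CO2 * 1000 / E
= 131.4 * 1000 / 3045.82
= 43.1411 g CO2/MJ

43.1411 g CO2/MJ


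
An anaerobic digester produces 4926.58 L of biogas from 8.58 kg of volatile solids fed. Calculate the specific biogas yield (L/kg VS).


Y = V / VS
= 4926.58 / 8.58
= 574.1935 L/kg VS

574.1935 L/kg VS


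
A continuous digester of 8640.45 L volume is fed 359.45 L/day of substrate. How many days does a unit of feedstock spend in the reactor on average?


HRT = V / Q
= 8640.45 / 359.45
= 24.0380 days

24.0380 days


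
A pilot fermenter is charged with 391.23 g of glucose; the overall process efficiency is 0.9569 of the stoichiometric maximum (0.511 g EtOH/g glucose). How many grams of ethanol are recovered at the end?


Actual ethanol: m = 0.511 * 391.23 * 0.9569
m = 191.3020 g

191.3020 g


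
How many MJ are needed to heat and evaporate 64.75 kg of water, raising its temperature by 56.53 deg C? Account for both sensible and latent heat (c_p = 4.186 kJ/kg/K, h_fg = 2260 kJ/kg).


E = m_water * (4.186 * dT + 2260) / 1000
= 64.75 * (4.186 * 56.53 + 2260) / 1000
= 161.6571 MJ

161.6571 MJ


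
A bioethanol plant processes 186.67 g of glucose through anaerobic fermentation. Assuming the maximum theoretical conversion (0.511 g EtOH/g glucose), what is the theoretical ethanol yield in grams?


Theoretical ethanol yield: m_EtOH = 0.511 * m_glucose
m_EtOH = 0.511 * 186.67 = 95.3884 g

95.3884 g


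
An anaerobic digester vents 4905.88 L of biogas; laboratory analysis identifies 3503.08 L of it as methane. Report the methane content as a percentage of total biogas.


CH4% = V_CH4 / V_total * 100
= 3503.08 / 4905.88 * 100
= 71.4057%

71.4057%


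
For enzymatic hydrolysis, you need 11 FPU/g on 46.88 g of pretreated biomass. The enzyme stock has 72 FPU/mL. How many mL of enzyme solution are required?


V = dosage * m_sub / activity
V = 11 * 46.88 / 72
V = 7.1622 mL

7.1622 mL


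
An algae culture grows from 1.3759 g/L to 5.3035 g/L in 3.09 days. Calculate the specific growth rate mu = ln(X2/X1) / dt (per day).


mu = ln(X2/X1) / dt
= ln(5.3035/1.3759) / 3.09
= 0.4367 per day

0.4367 per day


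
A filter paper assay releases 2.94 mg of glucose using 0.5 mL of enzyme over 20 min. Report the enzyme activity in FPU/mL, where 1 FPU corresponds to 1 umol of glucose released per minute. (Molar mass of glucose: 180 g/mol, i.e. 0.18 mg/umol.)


Activity = glucose_mg / (0.18 mg/umol * V_mL * t_min)
= 2.94 / (0.18 * 0.5 * 20)
= 1.6333 FPU/mL

1.6333 FPU/mL


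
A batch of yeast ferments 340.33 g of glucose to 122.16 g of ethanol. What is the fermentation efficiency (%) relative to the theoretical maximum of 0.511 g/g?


Fermentation efficiency = (actual / (0.511 * glucose)) * 100
= (122.16 / (0.511 * 340.33)) * 100
= 70.2438%

70.2438%


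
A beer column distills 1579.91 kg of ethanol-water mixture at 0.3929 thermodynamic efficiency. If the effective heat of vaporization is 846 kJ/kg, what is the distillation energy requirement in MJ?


E = m * 846 / (eta * 1000)
= 1579.91 * 846 / (0.3929 * 1000)
= 3401.8933 MJ

3401.8933 MJ


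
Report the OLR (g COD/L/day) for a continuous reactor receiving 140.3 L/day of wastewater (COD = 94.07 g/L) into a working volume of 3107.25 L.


OLR = Q * S / V
= 140.3 * 94.07 / 3107.25
= 4.2475 g/L/day

4.2475 g/L/day


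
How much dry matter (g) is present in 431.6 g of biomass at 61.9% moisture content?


Wd = Ww * (1 - MC/100)
= 431.6 * (1 - 61.9/100)
= 164.4396 g

164.4396 g


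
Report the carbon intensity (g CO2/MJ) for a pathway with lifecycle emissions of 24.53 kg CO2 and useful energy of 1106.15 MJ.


CI = CO2 * 1000 / E
= 24.53 * 1000 / 1106.15
= 22.1760 g CO2/MJ

22.1760 g CO2/MJ


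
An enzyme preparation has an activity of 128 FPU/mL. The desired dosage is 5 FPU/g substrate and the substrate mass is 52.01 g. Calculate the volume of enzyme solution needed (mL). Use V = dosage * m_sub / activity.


V = dosage * m_sub / activity
V = 5 * 52.01 / 128
V = 2.0316 mL

2.0316 mL


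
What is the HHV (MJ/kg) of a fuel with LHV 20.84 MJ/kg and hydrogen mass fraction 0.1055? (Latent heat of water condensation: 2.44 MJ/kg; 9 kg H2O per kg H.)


HHV = LHV + H_frac * 9 * 2.44
= 20.84 + 0.1055 * 9 * 2.44
= 23.1568 MJ/kg

23.1568 MJ/kg


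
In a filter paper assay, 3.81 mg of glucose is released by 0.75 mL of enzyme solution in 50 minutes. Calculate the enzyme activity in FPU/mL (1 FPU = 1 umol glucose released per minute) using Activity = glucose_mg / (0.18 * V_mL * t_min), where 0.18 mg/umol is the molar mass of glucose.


Activity = glucose_mg / (0.18 mg/umol * V_mL * t_min)
= 3.81 / (0.18 * 0.75 * 50)
= 0.5644 FPU/mL

0.5644 FPU/mL


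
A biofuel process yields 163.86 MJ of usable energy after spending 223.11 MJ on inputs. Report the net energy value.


NEV = E_out - E_in
= 163.86 - 223.11
= -59.2500 MJ

-59.2500 MJ


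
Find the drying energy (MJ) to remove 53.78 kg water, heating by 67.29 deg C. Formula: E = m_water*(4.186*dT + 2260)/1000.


E = m_water * (4.186 * dT + 2260) / 1000
= 53.78 * (4.186 * 67.29 + 2260) / 1000
= 136.6913 MJ

136.6913 MJ


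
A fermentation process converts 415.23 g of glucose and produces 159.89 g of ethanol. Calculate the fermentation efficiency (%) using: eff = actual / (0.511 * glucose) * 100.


Fermentation efficiency = (actual / (0.511 * glucose)) * 100
= (159.89 / (0.511 * 415.23)) * 100
= 75.3549%

75.3549%


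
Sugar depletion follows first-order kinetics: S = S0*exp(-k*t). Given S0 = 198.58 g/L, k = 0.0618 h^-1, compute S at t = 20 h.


S = S0 * exp(-k * t)
S = 198.58 * exp(-0.0618 * 20)
S = 57.6962 g/L

57.6962 g/L


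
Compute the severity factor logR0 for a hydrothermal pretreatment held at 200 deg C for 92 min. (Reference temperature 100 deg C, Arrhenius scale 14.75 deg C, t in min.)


logR0 = log10(t * exp((T - 100) / 14.75))
= log10(92 * exp((200 - 100) / 14.75))
= 4.9082

4.9082


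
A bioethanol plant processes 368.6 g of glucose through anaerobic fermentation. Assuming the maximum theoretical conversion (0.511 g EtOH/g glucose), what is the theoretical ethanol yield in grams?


Theoretical ethanol yield: m_EtOH = 0.511 * m_glucose
m_EtOH = 0.511 * 368.6 = 188.3546 g

188.3546 g


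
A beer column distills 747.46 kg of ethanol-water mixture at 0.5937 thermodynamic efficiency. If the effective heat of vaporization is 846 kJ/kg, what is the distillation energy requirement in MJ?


E = m * 846 / (eta * 1000)
= 747.46 * 846 / (0.5937 * 1000)
= 1065.1022 MJ

1065.1022 MJ


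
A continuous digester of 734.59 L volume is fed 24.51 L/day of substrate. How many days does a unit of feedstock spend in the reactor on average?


HRT = V / Q
= 734.59 / 24.51
= 29.9710 days

29.9710 days


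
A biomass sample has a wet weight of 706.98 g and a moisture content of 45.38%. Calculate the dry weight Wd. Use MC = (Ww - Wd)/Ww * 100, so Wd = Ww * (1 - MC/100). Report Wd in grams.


Wd = Ww * (1 - MC/100)
= 706.98 * (1 - 45.38/100)
= 386.1525 g

386.1525 g


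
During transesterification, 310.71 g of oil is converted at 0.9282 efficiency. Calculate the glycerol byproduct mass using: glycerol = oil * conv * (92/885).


glycerol = oil * conv * (92/885)
= 310.71 * 0.9282 * 92 / 885
= 29.9807 g

29.9807 g


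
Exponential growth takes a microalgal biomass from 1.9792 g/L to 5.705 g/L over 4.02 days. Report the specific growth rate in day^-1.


mu = ln(X2/X1) / dt
= ln(5.705/1.9792) / 4.02
= 0.2633 per day

0.2633 per day


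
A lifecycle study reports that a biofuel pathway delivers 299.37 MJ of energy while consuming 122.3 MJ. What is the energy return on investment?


EROI = E_out / E_in
= 299.37 / 122.3
= 2.4478

2.4478


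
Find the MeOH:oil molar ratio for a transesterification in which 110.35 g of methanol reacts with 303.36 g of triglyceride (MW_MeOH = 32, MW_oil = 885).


Molar ratio = n_MeOH / n_oil = (MeOH/32) / (oil/885) = (MeOH * 885) / (32 * oil)
= (110.35 * 885) / (32 * 303.36)
= 10.0602

10.0602


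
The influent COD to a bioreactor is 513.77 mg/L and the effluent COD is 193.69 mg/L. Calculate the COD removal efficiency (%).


eta = (COD_in - COD_out) / COD_in * 100
= (513.77 - 193.69) / 513.77 * 100
= 62.3003%

62.3003%


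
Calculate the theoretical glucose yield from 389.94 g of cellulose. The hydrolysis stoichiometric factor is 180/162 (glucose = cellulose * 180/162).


glucose = cellulose * 180/162
= 389.94 * 180/162
= 433.2667 g

433.2667 g


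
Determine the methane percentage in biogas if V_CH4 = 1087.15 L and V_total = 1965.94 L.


CH4% = V_CH4 / V_total * 100
= 1087.15 / 1965.94 * 100
= 55.2992%

55.2992%


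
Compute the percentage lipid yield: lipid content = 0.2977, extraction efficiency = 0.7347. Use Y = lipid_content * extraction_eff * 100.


Y = lipid_content * extraction_eff * 100
= 0.2977 * 0.7347 * 100
= 21.8720%

21.8720%


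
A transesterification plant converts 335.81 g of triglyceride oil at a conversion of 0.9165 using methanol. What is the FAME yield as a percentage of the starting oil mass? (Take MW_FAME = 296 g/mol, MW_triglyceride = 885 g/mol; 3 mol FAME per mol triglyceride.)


m_FAME = oil * conv * (3 * 296 / 885) = oil * conv * (888/885)
= 335.81 * 0.9165 * 888 / 885
= 308.8132 g
Y = m_FAME / oil * 100 = conv * (888/885) * 100
= 0.9165 * 888 / 885 * 100
= 91.96%

91.96%


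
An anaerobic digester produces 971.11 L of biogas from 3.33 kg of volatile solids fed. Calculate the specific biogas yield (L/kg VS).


Y = V / VS
= 971.11 / 3.33
= 291.6246 L/kg VS

291.6246 L/kg VS


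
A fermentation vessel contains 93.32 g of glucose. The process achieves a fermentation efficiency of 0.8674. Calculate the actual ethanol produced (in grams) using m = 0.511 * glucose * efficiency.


Actual ethanol: m = 0.511 * 93.32 * 0.8674
m = 41.3633 g

41.3633 g


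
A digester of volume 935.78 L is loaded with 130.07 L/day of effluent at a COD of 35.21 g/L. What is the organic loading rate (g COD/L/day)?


OLR = Q * S / V
= 130.07 * 35.21 / 935.78
= 4.8941 g/L/day

4.8941 g/L/day


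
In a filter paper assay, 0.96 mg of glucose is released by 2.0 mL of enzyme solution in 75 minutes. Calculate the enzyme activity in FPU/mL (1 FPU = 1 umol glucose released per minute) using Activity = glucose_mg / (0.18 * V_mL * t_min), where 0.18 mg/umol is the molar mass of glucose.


Activity = glucose_mg / (0.18 mg/umol * V_mL * t_min)
= 0.96 / (0.18 * 2.0 * 75)
= 0.0356 FPU/mL

0.0356 FPU/mL


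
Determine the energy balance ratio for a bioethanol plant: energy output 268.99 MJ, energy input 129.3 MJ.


EROI = E_out / E_in
= 268.99 / 129.3
= 2.0804

2.0804
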